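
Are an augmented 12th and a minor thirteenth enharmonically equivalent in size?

An augmented twelfth = 20 semitones = a minor thirteenth; enharmonically equal.

Yes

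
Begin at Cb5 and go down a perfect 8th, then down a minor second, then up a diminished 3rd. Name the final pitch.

Dbb4

Cb5 down a perfect octave → Cb4 (12 semitones).
A minor second down from Cb4 is Bb3.
Up a diminished third from Bb3: Dbb4 (2 semitones up).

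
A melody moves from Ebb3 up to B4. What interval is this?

doubly augmented twelfth

E to B spans five letter names (E-F-G-A-B), plus an octave — that makes it a twelfth of some quality.
Ebb3 to B4 spans 21 semitones — two semitones wider than the perfect twelfth (19) — giving a doubly augmented twelfth.
(Equivalently, a compound doubly augmented fifth: a doubly augmented fifth plus an octave.)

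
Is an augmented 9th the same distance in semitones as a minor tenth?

An augmented ninth spans 15 semitones, and a minor tenth also spans 15 semitones — they're enharmonic.

Yes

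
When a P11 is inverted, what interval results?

First reduce the compound perfect eleventh to its simple form, a perfect fourth.
Inverted interval numbers add to nine, so a fourth pairs with a fifth (4 + 5 = 9).
Quality inverts too: perfect stays perfect. That makes the inversion a perfect fifth.

perfect 5th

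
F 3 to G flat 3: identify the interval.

m2

F to G spans two letter names (F-G) — that makes it a second of some quality.
At 1 semitone, F3→Gb3 falls one short of a major second: minor.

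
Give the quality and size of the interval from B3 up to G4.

minor 6th

B to G spans six letter names (B-C-D-E-F-G), so the interval is some kind of sixth.
B3 to G4 is 8 semitones, a half step short of the major sixth (9), so this is minor.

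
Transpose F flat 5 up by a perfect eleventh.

Four letters up from F (plus an octave) reaches B.
Moving 17 semitones up from Fb5 (the size of a perfect eleventh) reaches Bbb6.

B double-flat 6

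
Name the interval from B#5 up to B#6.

B to B is the same letter name, plus an octave: an octave.
The perfect octave spans 12 semitones, and B#5 to B#6 is exactly 12 semitones — so this is a perfect octave.

perfect 8th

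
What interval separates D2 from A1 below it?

perfect 4th

Descending from D2 to A1 is the same interval as ascending A1 to D2.
A to D spans four letter names (A-B-C-D): a fourth.
A1 to D2 is 5 semitones, matching the perfect fourth exactly, so the quality is perfect.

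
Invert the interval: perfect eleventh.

First reduce the compound perfect eleventh to its simple form, a perfect fourth.
Inverted interval numbers add to nine, so a fourth pairs with a fifth (4 + 5 = 9).
Quality inverts too: perfect stays perfect. That makes the inversion a perfect fifth.

perfect fifth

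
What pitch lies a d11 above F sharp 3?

Four letters up from F (plus an octave) reaches B.
A diminished eleventh spans 16 semitones, so from F#3 the target pitch is Bb4.

B flat 4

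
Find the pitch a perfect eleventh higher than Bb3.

Eb5

Counting four letter names plus an octave up from B lands on E.
A perfect eleventh is 17 semitones; 17 semitones up from Bb3 gives Eb5.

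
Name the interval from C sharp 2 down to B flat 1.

augmented 2nd

Descending from C#2 to Bb1 is the same interval as ascending Bb1 to C#2.
B to C spans two letter names (B-C): a second.
The major second is 2 semitones; here we have 3, one semitone wider: augmented.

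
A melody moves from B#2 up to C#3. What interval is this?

minor second

B to C spans two letter names (B-C) — that makes it a second of some quality.
At 1 semitone, B#2→C#3 falls one short of a major second: minor.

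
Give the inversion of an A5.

Interval numbers invert to sum to nine: 5 + 4 = 9, so a fifth inverts to a fourth.
And augmented becomes diminished under inversion, so we get a diminished fourth.

diminished 4th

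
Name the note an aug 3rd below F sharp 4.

Counting three letter names down from F lands on D.
An augmented third is 5 semitones; 5 semitones down from F#4 gives Db4.

D flat 4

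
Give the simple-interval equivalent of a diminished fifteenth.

diminished 8th

Each octave removed subtracts seven from the number: 15 − 7 = 8.
Quality carries through unchanged, so the simple form is a diminished octave.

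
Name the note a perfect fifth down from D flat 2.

Five letter names down from D: G.
Moving 7 semitones down from Db2 (the size of a perfect fifth) reaches Gb1.

G flat 1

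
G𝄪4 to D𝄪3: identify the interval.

Descending from G##4 to D##3 is the same interval as ascending D##3 to G##4.
D to G spans four letter names (D-E-F-G), plus an octave, so the interval is some kind of eleventh.
D##3 to G##4 is 17 semitones, matching the perfect eleventh exactly, so the quality is perfect.
(Equivalently, a compound perfect fourth: a perfect fourth plus an octave.)

perfect eleventh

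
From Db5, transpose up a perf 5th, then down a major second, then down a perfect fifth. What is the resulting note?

Cb5

A perfect fifth up from Db5 is Ab5.
A major second down from Ab5 is Gb5.
Gb5 down a perfect fifth → Cb5 (7 semitones).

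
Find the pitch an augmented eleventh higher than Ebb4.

Four letters up from E (plus an octave) reaches A.
An augmented eleventh spans 18 semitones, so from Ebb4 the target pitch is Ab5.

Ab5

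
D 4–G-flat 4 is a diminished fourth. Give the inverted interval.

A5

Interval numbers invert to sum to nine: 4 + 5 = 9, so a fourth inverts to a fifth.
The quality also flips — diminished becomes augmented — giving an augmented fifth.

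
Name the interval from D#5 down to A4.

Descending from D#5 to A4 is the same interval as ascending A4 to D#5.
A to D spans four letter names (A-B-C-D), so the interval is some kind of fourth.
A4 to D#5 spans 6 semitones — one semitone wider than the perfect fourth (5) — giving an augmented fourth.

augmented fourth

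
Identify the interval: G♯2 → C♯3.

G to C spans four letter names (G-A-B-C): a fourth.
The perfect fourth spans 5 semitones, and G#2 to C#3 is exactly 5 semitones — so this is a perfect fourth.

perfect 4th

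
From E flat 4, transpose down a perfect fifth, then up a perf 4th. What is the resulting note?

D flat 4

A perfect fifth down from Eb4 is Ab3.
Up a perfect fourth from Ab3: Db4 (5 semitones up).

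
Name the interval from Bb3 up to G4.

B to G spans six letter names (B-C-D-E-F-G) — that makes it a sixth of some quality.
The major sixth spans 9 semitones, and Bb3 to G4 is exactly 9 semitones — so this is a major sixth.

major sixth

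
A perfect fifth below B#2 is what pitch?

E#2

Five letter names down from B: E.
Moving 7 semitones down from B#2 (the size of a perfect fifth) reaches E#2.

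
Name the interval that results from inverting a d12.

First reduce the compound diminished twelfth to its simple form, a diminished fifth.
Inverted interval numbers add to nine, so a fifth pairs with a fourth (5 + 4 = 9).
Quality inverts too: diminished becomes augmented. That makes the inversion an augmented fourth.

A4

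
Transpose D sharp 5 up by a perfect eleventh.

G sharp 6

The eleventh's letter: D up four letter names plus an octave → G.
A perfect eleventh is 17 semitones; 17 semitones up from D#5 gives G#6.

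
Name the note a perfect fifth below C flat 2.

Five letter names down from C: F.
A perfect fifth is 7 semitones; 7 semitones down from Cb2 gives Fb1.

F flat 1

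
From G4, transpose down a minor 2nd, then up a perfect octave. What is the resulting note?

F#5

Down a minor second from G4: F#4 (1 semitone down).
A perfect octave up from F#4 is F#5.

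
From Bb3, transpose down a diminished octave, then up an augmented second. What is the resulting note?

Down a diminished octave from Bb3: B2 (11 semitones down).
B2 up an augmented second → C##3 (3 semitones).

C##3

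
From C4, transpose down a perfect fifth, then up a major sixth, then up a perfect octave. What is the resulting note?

D5

Down a perfect fifth from C4: F3 (7 semitones down).
F3 up a major sixth → D4 (9 semitones).
D4 up a perfect octave → D5 (12 semitones).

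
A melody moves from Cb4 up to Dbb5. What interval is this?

minor 9th

C to D spans two letter names (C-D), plus an octave, so the interval is some kind of ninth.
A major ninth would be 14 semitones, but Cb4 to Dbb5 is 13 — one semitone narrower, making it a minor ninth.
(Equivalently, a compound minor second: a minor second plus an octave.)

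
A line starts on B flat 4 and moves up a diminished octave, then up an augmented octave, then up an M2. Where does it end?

C 7

A diminished octave up from Bb4 is Bbb5.
Bbb5 up an augmented octave → Bb6 (13 semitones).
A major second up from Bb6 is C7.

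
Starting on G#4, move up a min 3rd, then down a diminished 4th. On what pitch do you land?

F##4

G#4 up a minor third → B4 (3 semitones).
A diminished fourth down from B4 is F##4.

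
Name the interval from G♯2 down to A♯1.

minor 7th

Descending from G#2 to A#1 is the same interval as ascending A#1 to G#2.
A to G spans seven letter names (A-B-C-D-E-F-G): a seventh.
A major seventh would be 11 semitones, but A#1 to G#2 is 10 — one semitone narrower, making it a minor seventh.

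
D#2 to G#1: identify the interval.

P5

Descending from D#2 to G#1 is the same interval as ascending G#1 to D#2.
G to D spans five letter names (G-A-B-C-D): a fifth.
Counting semitones, G#1→D#2 is 7, which is the perfect fifth.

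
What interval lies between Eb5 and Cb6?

E to C spans six letter names (E-F-G-A-B-C), so the interval is some kind of sixth.
A major sixth would be 9 semitones, but Eb5 to Cb6 is 8 — one semitone narrower, making it a minor sixth.

minor sixth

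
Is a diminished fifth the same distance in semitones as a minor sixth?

No

A diminished fifth spans 6 semitones; a minor sixth spans 8 semitones. They differ by 2.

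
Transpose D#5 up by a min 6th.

Counting six letter names up from D lands on B.
Moving 8 semitones up from D#5 (the size of a minor sixth) reaches B5.

B5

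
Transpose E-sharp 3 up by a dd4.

Four letter names up from E: A.
A doubly diminished fourth spans 3 semitones, so from E#3 the target pitch is Ab3.

A-flat 3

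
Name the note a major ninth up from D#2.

E#3

Two letters up from D (plus an octave) reaches E.
A major ninth spans 14 semitones, so from D#2 the target pitch is E#3.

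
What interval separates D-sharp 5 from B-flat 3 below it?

augmented 10th

Descending from D#5 to Bb3 is the same interval as ascending Bb3 to D#5.
B to D spans three letter names (B-C-D), plus an octave — that makes it a tenth of some quality.
A major tenth would be 16 semitones; Bb3 to D#5 is 17, one semitone wider, so the interval is augmented.
(Equivalently, a compound augmented third: an augmented third plus an octave.)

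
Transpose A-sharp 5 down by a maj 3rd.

Counting three letter names down from A lands on F.
A major third is 4 semitones; 4 semitones down from A#5 gives F#5.

F-sharp 5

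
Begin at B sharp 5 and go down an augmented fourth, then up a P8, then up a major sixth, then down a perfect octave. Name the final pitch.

D sharp 6

An augmented fourth down from B#5 is F#5.
Up a perfect octave from F#5: F#6 (12 semitones up).
F#6 up a major sixth → D#7 (9 semitones).
Down a perfect octave from D#7: D#6 (12 semitones down).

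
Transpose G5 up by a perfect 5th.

D6

Counting five letter names up from G lands on D.
A perfect fifth spans 7 semitones, so from G5 the target pitch is D6.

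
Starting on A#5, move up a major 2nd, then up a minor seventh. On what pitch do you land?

A#6

Up a major second from A#5: B#5 (2 semitones up).
Up a minor seventh from B#5: A#6 (10 semitones up).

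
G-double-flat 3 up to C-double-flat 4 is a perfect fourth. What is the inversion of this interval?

Interval numbers invert to sum to nine: 4 + 5 = 9, so a fourth inverts to a fifth.
The quality also flips — perfect stays perfect — giving a perfect fifth.

perfect 5th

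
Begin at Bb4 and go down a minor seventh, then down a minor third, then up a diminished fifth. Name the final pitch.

Down a minor seventh from Bb4: C4 (10 semitones down).
C4 down a minor third → A3 (3 semitones).
A3 up a diminished fifth → Eb4 (6 semitones).

Eb4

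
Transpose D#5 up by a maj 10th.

F##6

The tenth's letter: D up three letter names plus an octave → F.
A major tenth spans 16 semitones, so from D#5 the target pitch is F##6.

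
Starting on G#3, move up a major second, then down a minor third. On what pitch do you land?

Up a major second from G#3: A#3 (2 semitones up).
A minor third down from A#3 is F##3.

F##3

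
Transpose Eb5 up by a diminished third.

The third takes the letter from E up to G.
A diminished third spans 2 semitones, so from Eb5 the target pitch is Gbb5.

Gbb5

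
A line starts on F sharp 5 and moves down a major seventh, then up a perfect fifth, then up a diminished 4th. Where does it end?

G flat 5

F#5 down a major seventh → G4 (11 semitones).
Up a perfect fifth from G4: D5 (7 semitones up).
A diminished fourth up from D5 is Gb5.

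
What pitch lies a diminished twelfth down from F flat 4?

B flat 2

Five letters down from F (plus an octave) reaches B.
A diminished twelfth spans 18 semitones, so from Fb4 the target pitch is Bb2.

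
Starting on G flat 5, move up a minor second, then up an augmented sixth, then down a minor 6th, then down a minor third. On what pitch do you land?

Up a minor second from Gb5: Abb5 (1 semitone up).
An augmented sixth up from Abb5 is F6.
A minor sixth down from F6 is A5.
A5 down a minor third → F#5 (3 semitones).

F sharp 5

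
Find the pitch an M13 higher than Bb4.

G6

The thirteenth's letter: B up six letter names plus an octave → G.
Moving 21 semitones up from Bb4 (the size of a major thirteenth) reaches G6.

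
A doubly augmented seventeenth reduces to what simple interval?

Take out 2 octaves (14 from the number): 17 − 14 = 3.
Quality carries through unchanged, so the simple form is a doubly augmented third.

AA3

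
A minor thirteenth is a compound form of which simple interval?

m6

Take out an octave (7 from the number): 13 − 7 = 6.
So a minor thirteenth is an octave plus a minor sixth. The quality is unchanged.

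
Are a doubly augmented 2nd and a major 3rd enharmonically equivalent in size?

Both span 4 semitones: a doubly augmented second and a major third are the same chromatic distance.

Yes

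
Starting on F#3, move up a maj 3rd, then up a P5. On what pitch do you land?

E#4

Up a major third from F#3: A#3 (4 semitones up).
Up a perfect fifth from A#3: E#4 (7 semitones up).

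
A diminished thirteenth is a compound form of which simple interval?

diminished 6th

Each octave removed subtracts seven from the number: 13 − 7 = 6.
That makes a diminished thirteenth a compound diminished sixth — an octave plus a diminished sixth.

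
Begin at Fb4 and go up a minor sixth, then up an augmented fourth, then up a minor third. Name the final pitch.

A minor sixth up from Fb4 is Dbb5.
An augmented fourth up from Dbb5 is Gb5.
Gb5 up a minor third → Bbb5 (3 semitones).

Bbb5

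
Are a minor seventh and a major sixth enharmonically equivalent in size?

10 semitones (minor seventh) vs 9 semitones (major sixth): not equal.

No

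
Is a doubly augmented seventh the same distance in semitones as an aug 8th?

Both span 13 semitones: a doubly augmented seventh and an augmented octave are the same chromatic distance.

Yes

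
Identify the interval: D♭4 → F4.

major 3rd

D to F spans three letter names (D-E-F): a third.
Counting semitones, Db4→F4 is 4, which is the major third.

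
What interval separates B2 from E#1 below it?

diminished 12th

Descending from B2 to E#1 is the same interval as ascending E#1 to B2.
E to B spans five letter names (E-F-G-A-B), plus an octave: a twelfth.
A perfect twelfth would be 19 semitones; E#1 to B2 is 18, one semitone narrower, so the interval is diminished.
(Equivalently, a compound diminished fifth: a diminished fifth plus an octave.)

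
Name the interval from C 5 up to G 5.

C to G spans five letter names (C-D-E-F-G), so the interval is some kind of fifth.
The perfect fifth spans 7 semitones, and C5 to G5 is exactly 7 semitones — so this is a perfect fifth.

perfect 5th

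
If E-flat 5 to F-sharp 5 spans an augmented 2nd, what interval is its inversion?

d7

Inverted interval numbers add to nine, so a second pairs with a seventh (2 + 7 = 9).
And augmented becomes diminished under inversion, so we get a diminished seventh.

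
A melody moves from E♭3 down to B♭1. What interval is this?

Descending from Eb3 to Bb1 is the same interval as ascending Bb1 to Eb3.
B to E spans four letter names (B-C-D-E), plus an octave: an eleventh.
Bb1 to Eb3 is 17 semitones, matching the perfect eleventh exactly, so the quality is perfect.
(Equivalently, a compound perfect fourth: a perfect fourth plus an octave.)

perfect eleventh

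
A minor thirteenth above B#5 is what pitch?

The thirteenth's letter: B up six letter names plus an octave → G.
A minor thirteenth spans 20 semitones, so from B#5 the target pitch is G#7.

G#7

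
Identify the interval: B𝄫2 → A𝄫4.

minor 14th

B to A spans seven letter names (B-C-D-E-F-G-A), plus an octave: a fourteenth.
At 22 semitones, Bbb2→Abb4 falls one short of a major fourteenth: minor.
(Equivalently, a compound minor seventh: a minor seventh plus an octave.)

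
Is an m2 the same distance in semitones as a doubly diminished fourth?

A minor second is 1 semitone but a doubly diminished fourth is 3 semitones — different sizes.

No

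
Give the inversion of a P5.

Inverted interval numbers add to nine, so a fifth pairs with a fourth (5 + 4 = 9).
Quality inverts too: perfect stays perfect. That makes the inversion a perfect fourth.

perfect fourth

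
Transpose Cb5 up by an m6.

Abb5

Counting six letter names up from C lands on A.
A minor sixth spans 8 semitones, so from Cb5 the target pitch is Abb5.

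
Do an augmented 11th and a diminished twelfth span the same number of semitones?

Yes

An augmented eleventh spans 18 semitones, and a diminished twelfth also spans 18 semitones — they're enharmonic.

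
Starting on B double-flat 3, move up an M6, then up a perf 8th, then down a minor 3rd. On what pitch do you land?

A major sixth up from Bbb3 is Gb4.
A perfect octave up from Gb4 is Gb5.
Gb5 down a minor third → Eb5 (3 semitones).

E flat 5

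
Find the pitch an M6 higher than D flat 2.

Six letter names up from D: B.
A major sixth is 9 semitones; 9 semitones up from Db2 gives Bb2.

B flat 2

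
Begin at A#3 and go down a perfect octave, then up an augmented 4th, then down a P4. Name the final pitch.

A##2

Down a perfect octave from A#3: A#2 (12 semitones down).
Up an augmented fourth from A#2: D##3 (6 semitones up).
D##3 down a perfect fourth → A##2 (5 semitones).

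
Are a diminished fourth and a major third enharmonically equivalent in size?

Yes

A diminished fourth = 4 semitones = a major third; enharmonically equal.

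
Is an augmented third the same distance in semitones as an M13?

No

5 semitones (augmented third) vs 21 semitones (major thirteenth): not equal.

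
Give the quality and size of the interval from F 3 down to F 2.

perfect octave

Descending from F3 to F2 is the same interval as ascending F2 to F3.
F to F is the same letter name, plus an octave: an octave.
Counting semitones, F2→F3 is 12, which is the perfect octave.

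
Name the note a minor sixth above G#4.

Six letter names up from G: E.
A minor sixth is 8 semitones; 8 semitones up from G#4 gives E5.

E5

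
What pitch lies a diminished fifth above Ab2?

Five letter names up from A: E.
Moving 6 semitones up from Ab2 (the size of a diminished fifth) reaches Ebb3.

Ebb3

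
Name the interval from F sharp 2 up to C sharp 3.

F to C spans five letter names (F-G-A-B-C), so the interval is some kind of fifth.
F#2 to C#3 is 7 semitones, matching the perfect fifth exactly, so the quality is perfect.

perfect fifth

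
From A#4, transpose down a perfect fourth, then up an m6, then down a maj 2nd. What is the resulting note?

A#4 down a perfect fourth → E#4 (5 semitones).
Up a minor sixth from E#4: C#5 (8 semitones up).
A major second down from C#5 is B4.

B4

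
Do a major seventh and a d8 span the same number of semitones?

A major seventh spans 11 semitones, and a diminished octave also spans 11 semitones — they're enharmonic.

Yes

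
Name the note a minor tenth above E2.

The tenth's letter: E up three letter names plus an octave → G.
A minor tenth is 15 semitones; 15 semitones up from E2 gives G3.

G3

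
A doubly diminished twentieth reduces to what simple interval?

Each octave removed subtracts seven from the number: 20 − 14 = 6.
That makes a doubly diminished twentieth a compound doubly diminished sixth — 2 octaves plus a doubly diminished sixth.

doubly diminished sixth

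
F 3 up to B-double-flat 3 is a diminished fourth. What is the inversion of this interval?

augmented 5th

Interval numbers invert to sum to nine: 4 + 5 = 9, so a fourth inverts to a fifth.
The quality also flips — diminished becomes augmented — giving an augmented fifth.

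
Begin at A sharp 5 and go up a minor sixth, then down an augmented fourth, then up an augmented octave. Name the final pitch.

A minor sixth up from A#5 is F#6.
An augmented fourth down from F#6 is C6.
C6 up an augmented octave → C#7 (13 semitones).

C sharp 7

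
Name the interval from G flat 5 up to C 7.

G to C spans four letter names (G-A-B-C), plus an octave, so the interval is some kind of eleventh.
Gb5 to C7 spans 18 semitones — one semitone wider than the perfect eleventh (17) — giving an augmented eleventh.
(Equivalently, a compound augmented fourth: an augmented fourth plus an octave.)

augmented eleventh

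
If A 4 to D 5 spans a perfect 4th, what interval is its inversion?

Interval numbers invert to sum to nine: 4 + 5 = 9, so a fourth inverts to a fifth.
Quality inverts too: perfect stays perfect. That makes the inversion a perfect fifth.

P5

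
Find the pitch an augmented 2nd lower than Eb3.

Two letter names down from E: D.
An augmented second is 3 semitones; 3 semitones down from Eb3 gives Dbb3.

Dbb3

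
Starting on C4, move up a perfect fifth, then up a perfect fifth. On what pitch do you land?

Up a perfect fifth from C4: G4 (7 semitones up).
Up a perfect fifth from G4: D5 (7 semitones up).

D5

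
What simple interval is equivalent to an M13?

major sixth

Each octave removed subtracts seven from the number: 13 − 7 = 6.
So a major thirteenth is an octave plus a major sixth. The quality is unchanged.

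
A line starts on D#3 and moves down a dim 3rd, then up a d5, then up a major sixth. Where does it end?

Down a diminished third from D#3: B##2 (2 semitones down).
Up a diminished fifth from B##2: F##3 (6 semitones up).
A major sixth up from F##3 is D##4.

D##4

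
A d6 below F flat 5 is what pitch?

The sixth takes the letter from F down to A.
A diminished sixth is 7 semitones; 7 semitones down from Fb5 gives A4.

A 4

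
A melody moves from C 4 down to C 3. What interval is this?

Descending from C4 to C3 is the same interval as ascending C3 to C4.
C to C is the same letter name, plus an octave — that makes it an octave of some quality.
The perfect octave spans 12 semitones, and C3 to C4 is exactly 12 semitones — so this is a perfect octave.

perfect octave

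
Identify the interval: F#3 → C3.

A4

Descending from F#3 to C3 is the same interval as ascending C3 to F#3.
C to F spans four letter names (C-D-E-F): a fourth.
C3 to F#3 spans 6 semitones — one semitone wider than the perfect fourth (5) — giving an augmented fourth.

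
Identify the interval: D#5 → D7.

diminished fifteenth

D to D is the same letter name, plus 2 octaves, so the interval is some kind of fifteenth.
The perfect fifteenth is 24 semitones; here we have 23, one semitone narrower: diminished.
(Equivalently, a compound diminished octave: a diminished octave plus an octave.)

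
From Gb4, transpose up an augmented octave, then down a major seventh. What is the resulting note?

An augmented octave up from Gb4 is G5.
A major seventh down from G5 is Ab4.

Ab4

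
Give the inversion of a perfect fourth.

Inverted interval numbers add to nine, so a fourth pairs with a fifth (4 + 5 = 9).
Quality inverts too: perfect stays perfect. That makes the inversion a perfect fifth.

perfect 5th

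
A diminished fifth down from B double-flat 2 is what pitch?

Five letter names down from B: E.
A diminished fifth is 6 semitones; 6 semitones down from Bbb2 gives Eb2.

E flat 2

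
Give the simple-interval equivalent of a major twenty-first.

Subtracting seven from the interval number removes an octave: 21 − 14 = 7.
So a major twenty-first is 2 octaves plus a major seventh. The quality is unchanged.

major seventh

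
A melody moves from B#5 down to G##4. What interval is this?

minor tenth

Descending from B#5 to G##4 is the same interval as ascending G##4 to B#5.
G to B spans three letter names (G-A-B), plus an octave — that makes it a tenth of some quality.
G##4 to B#5 is 15 semitones, a half step short of the major tenth (16), so this is minor.
(Equivalently, a compound minor third: a minor third plus an octave.)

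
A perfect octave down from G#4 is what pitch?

G#3

The letter stays G (same as the start), shifted an octave down.
A perfect octave spans 12 semitones, so from G#4 the target pitch is G#3.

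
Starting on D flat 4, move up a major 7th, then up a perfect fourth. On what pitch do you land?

Up a major seventh from Db4: C5 (11 semitones up).
C5 up a perfect fourth → F5 (5 semitones).

F 5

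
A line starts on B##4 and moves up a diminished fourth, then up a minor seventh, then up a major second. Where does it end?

A diminished fourth up from B##4 is E#5.
Up a minor seventh from E#5: D#6 (10 semitones up).
A major second up from D#6 is E#6.

E#6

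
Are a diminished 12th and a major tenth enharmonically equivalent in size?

No

A diminished twelfth is 18 semitones but a major tenth is 16 semitones — different sizes.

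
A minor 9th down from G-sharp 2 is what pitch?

The ninth's letter: G down two letter names plus an octave → F.
A minor ninth is 13 semitones; 13 semitones down from G#2 gives F##1.

F-double-sharp 1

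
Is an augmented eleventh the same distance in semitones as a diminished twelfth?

Both span 18 semitones: an augmented eleventh and a diminished twelfth are the same chromatic distance.

Yes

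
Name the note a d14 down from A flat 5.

B 3

The fourteenth's letter: A down seven letter names plus an octave → B.
Moving 21 semitones down from Ab5 (the size of a diminished fourteenth) reaches B3.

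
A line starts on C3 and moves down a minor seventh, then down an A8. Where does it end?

Db1

A minor seventh down from C3 is D2.
Down an augmented octave from D2: Db1 (13 semitones down).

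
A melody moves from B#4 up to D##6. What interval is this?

B to D spans three letter names (B-C-D), plus an octave: a tenth.
B#4 to D##6 is 16 semitones, matching the major tenth exactly, so the quality is major.
(Equivalently, a compound major third: a major third plus an octave.)

major tenth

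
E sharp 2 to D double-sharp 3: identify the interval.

major seventh

E to D spans seven letter names (E-F-G-A-B-C-D) — that makes it a seventh of some quality.
Counting semitones, E#2→D##3 is 11, which is the major seventh.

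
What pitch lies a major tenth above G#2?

Counting three letter names plus an octave up from G lands on B.
A major tenth spans 16 semitones, so from G#2 the target pitch is B#3.

B#3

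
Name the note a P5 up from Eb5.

Counting five letter names up from E lands on B.
A perfect fifth is 7 semitones; 7 semitones up from Eb5 gives Bb5.

Bb5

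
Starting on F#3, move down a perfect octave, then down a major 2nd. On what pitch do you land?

E2

A perfect octave down from F#3 is F#2.
A major second down from F#2 is E2.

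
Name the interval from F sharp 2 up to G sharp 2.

F to G spans two letter names (F-G), so the interval is some kind of second.
The major second spans 2 semitones, and F#2 to G#2 is exactly 2 semitones — so this is a major second.

major second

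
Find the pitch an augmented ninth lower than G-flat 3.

Counting two letter names plus an octave down from G lands on F.
Moving 15 semitones down from Gb3 (the size of an augmented ninth) reaches Fbb2.

F-double-flat 2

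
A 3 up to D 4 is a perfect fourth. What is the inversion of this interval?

P5

Interval numbers invert to sum to nine: 4 + 5 = 9, so a fourth inverts to a fifth.
Quality inverts too: perfect stays perfect. That makes the inversion a perfect fifth.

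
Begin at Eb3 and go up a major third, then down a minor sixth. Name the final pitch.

B2

Up a major third from Eb3: G3 (4 semitones up).
A minor sixth down from G3 is B2.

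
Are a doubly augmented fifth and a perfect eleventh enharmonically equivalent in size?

A doubly augmented fifth is 9 semitones but a perfect eleventh is 17 semitones — different sizes.

No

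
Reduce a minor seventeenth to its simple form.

minor 3rd

Each octave removed subtracts seven from the number: 17 − 14 = 3.
Quality carries through unchanged, so the simple form is a minor third.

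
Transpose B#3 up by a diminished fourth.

E4

Four letter names up from B: E.
A diminished fourth is 4 semitones; 4 semitones up from B#3 gives E4.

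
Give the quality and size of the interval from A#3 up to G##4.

M7

A to G spans seven letter names (A-B-C-D-E-F-G): a seventh.
The major seventh spans 11 semitones, and A#3 to G##4 is exactly 11 semitones — so this is a major seventh.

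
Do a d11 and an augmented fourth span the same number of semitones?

A diminished eleventh is 16 semitones but an augmented fourth is 6 semitones — different sizes.

No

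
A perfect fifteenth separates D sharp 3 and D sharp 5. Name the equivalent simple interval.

Take out an octave (7 from the number): 15 − 7 = 8.
So a perfect fifteenth is an octave plus a perfect octave. The quality is unchanged.

perfect octave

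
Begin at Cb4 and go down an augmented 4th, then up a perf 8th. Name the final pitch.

Down an augmented fourth from Cb4: Gbb3 (6 semitones down).
A perfect octave up from Gbb3 is Gbb4.

Gbb4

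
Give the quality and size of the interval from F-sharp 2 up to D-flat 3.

F to D spans six letter names (F-G-A-B-C-D), so the interval is some kind of sixth.
A major sixth would be 9 semitones; F#2 to Db3 is 7, two semitones narrower, so the interval is diminished.

d6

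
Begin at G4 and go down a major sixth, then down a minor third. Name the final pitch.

A major sixth down from G4 is Bb3.
Down a minor third from Bb3: G3 (3 semitones down).

G3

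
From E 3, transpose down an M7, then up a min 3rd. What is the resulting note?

E3 down a major seventh → F2 (11 semitones).
F2 up a minor third → Ab2 (3 semitones).

A flat 2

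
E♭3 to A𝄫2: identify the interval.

Descending from Eb3 to Abb2 is the same interval as ascending Abb2 to Eb3.
A to E spans five letter names (A-B-C-D-E): a fifth.
A perfect fifth would be 7 semitones; Abb2 to Eb3 is 8, one semitone wider, so the interval is augmented.

A5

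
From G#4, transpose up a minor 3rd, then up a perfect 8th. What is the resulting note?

G#4 up a minor third → B4 (3 semitones).
B4 up a perfect octave → B5 (12 semitones).

B5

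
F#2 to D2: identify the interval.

Descending from F#2 to D2 is the same interval as ascending D2 to F#2.
D to F spans three letter names (D-E-F) — that makes it a third of some quality.
The major third spans 4 semitones, and D2 to F#2 is exactly 4 semitones — so this is a major third.

major third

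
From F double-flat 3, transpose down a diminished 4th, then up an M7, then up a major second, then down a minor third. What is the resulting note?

A 3

Down a diminished fourth from Fbb3: Cb3 (4 semitones down).
A major seventh up from Cb3 is Bb3.
Bb3 up a major second → C4 (2 semitones).
Down a minor third from C4: A3 (3 semitones down).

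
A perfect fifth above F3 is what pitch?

C4

Counting five letter names up from F lands on C.
Moving 7 semitones up from F3 (the size of a perfect fifth) reaches C4.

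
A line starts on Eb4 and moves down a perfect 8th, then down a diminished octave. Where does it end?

Down a perfect octave from Eb4: Eb3 (12 semitones down).
A diminished octave down from Eb3 is E2.

E2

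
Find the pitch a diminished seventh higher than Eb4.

The seventh takes the letter from E up to D.
Moving 9 semitones up from Eb4 (the size of a diminished seventh) reaches Dbb5.

Dbb5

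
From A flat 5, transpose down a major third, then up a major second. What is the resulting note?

A major third down from Ab5 is Fb5.
A major second up from Fb5 is Gb5.

G flat 5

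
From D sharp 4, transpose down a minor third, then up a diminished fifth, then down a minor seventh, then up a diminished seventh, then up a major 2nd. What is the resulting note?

G 4

A minor third down from D#4 is B#3.
B#3 up a diminished fifth → F#4 (6 semitones).
F#4 down a minor seventh → G#3 (10 semitones).
A diminished seventh up from G#3 is F4.
Up a major second from F4: G4 (2 semitones up).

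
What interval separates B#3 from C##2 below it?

minor 14th

Descending from B#3 to C##2 is the same interval as ascending C##2 to B#3.
C to B spans seven letter names (C-D-E-F-G-A-B), plus an octave — that makes it a fourteenth of some quality.
C##2 to B#3 is 22 semitones, a half step short of the major fourteenth (23), so this is minor.
(Equivalently, a compound minor seventh: a minor seventh plus an octave.)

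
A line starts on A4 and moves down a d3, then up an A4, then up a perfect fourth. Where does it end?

E##5

A diminished third down from A4 is F##4.
Up an augmented fourth from F##4: B##4 (6 semitones up).
B##4 up a perfect fourth → E##5 (5 semitones).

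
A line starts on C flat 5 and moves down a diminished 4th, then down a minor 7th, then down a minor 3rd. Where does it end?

A diminished fourth down from Cb5 is G4.
A minor seventh down from G4 is A3.
A3 down a minor third → F#3 (3 semitones).

F sharp 3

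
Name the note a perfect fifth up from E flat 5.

The fifth takes the letter from E up to B.
A perfect fifth spans 7 semitones, so from Eb5 the target pitch is Bb5.

B flat 5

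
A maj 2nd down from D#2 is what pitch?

The second takes the letter from D down to C.
A major second is 2 semitones; 2 semitones down from D#2 gives C#2.

C#2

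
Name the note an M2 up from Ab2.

Counting two letter names up from A lands on B.
A major second spans 2 semitones, so from Ab2 the target pitch is Bb2.

Bb2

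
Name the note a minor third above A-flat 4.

Counting three letter names up from A lands on C.
A minor third spans 3 semitones, so from Ab4 the target pitch is Cb5.

C-flat 5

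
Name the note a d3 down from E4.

The third takes the letter from E down to C.
A diminished third spans 2 semitones, so from E4 the target pitch is C##4.

C##4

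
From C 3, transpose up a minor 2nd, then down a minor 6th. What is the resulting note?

C3 up a minor second → Db3 (1 semitone).
Db3 down a minor sixth → F2 (8 semitones).

F 2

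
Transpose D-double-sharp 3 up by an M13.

Six letters up from D (plus an octave) reaches B.
A major thirteenth spans 21 semitones, so from D##3 the target pitch is B##4.

B-double-sharp 4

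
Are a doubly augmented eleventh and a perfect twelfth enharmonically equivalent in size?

Yes

Both span 19 semitones: a doubly augmented eleventh and a perfect twelfth are the same chromatic distance.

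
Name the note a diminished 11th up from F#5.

Bb6

The eleventh's letter: F up four letter names plus an octave → B.
Moving 16 semitones up from F#5 (the size of a diminished eleventh) reaches Bb6.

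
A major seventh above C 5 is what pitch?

B 5

Seven letter names up from C: B.
A major seventh spans 11 semitones, so from C5 the target pitch is B5.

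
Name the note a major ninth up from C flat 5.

D flat 6

The ninth's letter: C up two letter names plus an octave → D.
A major ninth spans 14 semitones, so from Cb5 the target pitch is Db6.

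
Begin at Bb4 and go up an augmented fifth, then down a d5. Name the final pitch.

Bb4 up an augmented fifth → F#5 (8 semitones).
F#5 down a diminished fifth → B#4 (6 semitones).

B#4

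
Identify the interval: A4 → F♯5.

major 6th

A to F spans six letter names (A-B-C-D-E-F), so the interval is some kind of sixth.
A4 to F#5 is 9 semitones, matching the major sixth exactly, so the quality is major.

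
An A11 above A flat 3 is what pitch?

D 5

Four letters up from A (plus an octave) reaches D.
An augmented eleventh is 18 semitones; 18 semitones up from Ab3 gives D5.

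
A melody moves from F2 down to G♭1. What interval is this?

major seventh

Descending from F2 to Gb1 is the same interval as ascending Gb1 to F2.
G to F spans seven letter names (G-A-B-C-D-E-F): a seventh.
Gb1 to F2 is 11 semitones, matching the major seventh exactly, so the quality is major.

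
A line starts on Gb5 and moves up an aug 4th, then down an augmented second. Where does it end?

Up an augmented fourth from Gb5: C6 (6 semitones up).
An augmented second down from C6 is Bbb5.

Bbb5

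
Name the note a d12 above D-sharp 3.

The twelfth's letter: D up five letter names plus an octave → A.
Moving 18 semitones up from D#3 (the size of a diminished twelfth) reaches A4.

A 4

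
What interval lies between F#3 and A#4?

F to A spans three letter names (F-G-A), plus an octave, so the interval is some kind of tenth.
F#3 to A#4 is 16 semitones, matching the major tenth exactly, so the quality is major.
(Equivalently, a compound major third: a major third plus an octave.)

major tenth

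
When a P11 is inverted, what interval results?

perfect 5th

First reduce the compound perfect eleventh to its simple form, a perfect fourth.
Interval numbers invert to sum to nine: 4 + 5 = 9, so a fourth inverts to a fifth.
And perfect stays perfect under inversion, so we get a perfect fifth.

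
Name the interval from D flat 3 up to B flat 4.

major thirteenth

D to B spans six letter names (D-E-F-G-A-B), plus an octave, so the interval is some kind of thirteenth.
The major thirteenth spans 21 semitones, and Db3 to Bb4 is exactly 21 semitones — so this is a major thirteenth.
(Equivalently, a compound major sixth: a major sixth plus an octave.)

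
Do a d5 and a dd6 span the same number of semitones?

Both span 6 semitones: a diminished fifth and a doubly diminished sixth are the same chromatic distance.

Yes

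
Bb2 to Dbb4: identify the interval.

B to D spans three letter names (B-C-D), plus an octave: a tenth.
A major tenth would be 16 semitones; Bb2 to Dbb4 is 14, two semitones narrower, so the interval is diminished.
(Equivalently, a compound diminished third: a diminished third plus an octave.)

diminished 10th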